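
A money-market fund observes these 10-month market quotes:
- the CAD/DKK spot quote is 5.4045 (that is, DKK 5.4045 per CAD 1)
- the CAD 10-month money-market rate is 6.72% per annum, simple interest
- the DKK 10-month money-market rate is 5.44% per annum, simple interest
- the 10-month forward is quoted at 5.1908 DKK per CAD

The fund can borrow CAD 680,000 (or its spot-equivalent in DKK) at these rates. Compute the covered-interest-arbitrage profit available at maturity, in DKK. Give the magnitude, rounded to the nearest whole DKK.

DKK 114,253

T = 10/12 years.
Invest the CAD and cover forward: 680,000 × 1.056000 × 5.1908 = DKK 3,727,409.66.
Convert at spot and invest in DKK: 680,000 × 5.4045 × 1.045333333 = DKK 3,841,662.72.
The quoted forward undervalues CAD, so borrow CAD, convert to DKK at spot, deposit the DKK at 5.44%, and buy CAD forward at 5.1908 to cover the loan.
Arbitrage profit = |3,727,409.66 − 3,841,662.72| = DKK 114,253.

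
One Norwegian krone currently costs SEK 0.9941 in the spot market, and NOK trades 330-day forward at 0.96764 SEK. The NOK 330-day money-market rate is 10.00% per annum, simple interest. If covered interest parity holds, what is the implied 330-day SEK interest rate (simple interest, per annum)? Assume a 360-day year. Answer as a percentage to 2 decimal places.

T = 330/360 years.
By CIP, F/S equals the SEK-to-NOK growth ratio: 0.96764/0.9941 = 0.9733830.
NOK growth factor: 1 + 0.1000×330/360 = 1.0916667.
Hence g_SEK = 1.0626098.
(1.0626098 − 1)/T = 0.068302, i.e. 6.83%.

6.83%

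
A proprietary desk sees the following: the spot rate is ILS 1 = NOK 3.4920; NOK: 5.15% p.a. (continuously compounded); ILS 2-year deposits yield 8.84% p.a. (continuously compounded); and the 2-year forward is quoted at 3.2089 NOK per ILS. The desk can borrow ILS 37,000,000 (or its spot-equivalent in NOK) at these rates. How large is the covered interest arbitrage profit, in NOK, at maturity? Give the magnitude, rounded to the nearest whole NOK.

NOK 1,530,881

T = 2 years.
Keep in ILS, deliver into the forward: 37,000,000·1.19339239078·3.2089 = NOK 141,690,643.18.
Swap to NOK now, deposit: 37,000,000·3.4920·1.10849140908 = NOK 143,221,524.02.
The quoted forward undervalues ILS, so borrow ILS, convert to NOK at spot, deposit the NOK at 5.15%, and buy ILS forward at 3.2089 to cover the loan.
Profit = 143,221,524.02 − 141,690,643.18 = NOK 1,530,881.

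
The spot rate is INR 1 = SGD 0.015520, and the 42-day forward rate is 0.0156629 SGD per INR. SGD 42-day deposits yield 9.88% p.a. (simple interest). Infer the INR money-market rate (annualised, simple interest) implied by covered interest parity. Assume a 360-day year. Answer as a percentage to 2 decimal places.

1.97%

T = 42/360 years.
F/S = 0.0156629/0.01552 = 1.0092075 = (growth of SGD) / (growth of INR).
The SGD side grows by 1 + 0.0988×42/360 = 1.0115267.
Hence g_INR = 1.002298.
r = (1.002298 − 1)/(42/360) = 0.019697 → 1.97%.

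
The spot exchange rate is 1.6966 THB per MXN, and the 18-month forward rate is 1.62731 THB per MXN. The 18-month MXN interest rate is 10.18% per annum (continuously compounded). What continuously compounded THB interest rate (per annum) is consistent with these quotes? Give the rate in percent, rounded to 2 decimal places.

T = 18/12 years.
CIP gives F = S · g_THB/g_MXN, so g_THB/g_MXN = 1.62731/1.6966 = 0.9591595.
MXN growth factor: e^(0.1018×18/12) = 1.1649754.
So the THB growth factor = 1.1173972.
r = ln(1.1173972)/(18/12) = 0.074001 → 7.40%.

7.40%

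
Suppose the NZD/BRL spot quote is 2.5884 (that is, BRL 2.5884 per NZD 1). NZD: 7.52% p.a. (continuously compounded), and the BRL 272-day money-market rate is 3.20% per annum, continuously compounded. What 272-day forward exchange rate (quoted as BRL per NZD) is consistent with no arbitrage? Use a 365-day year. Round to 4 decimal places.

2.5064

T = 272/365 years.
BRL growth factor: e^(0.0320×272/365) = 1.0241332.
NZD accumulates by e^(0.0752×272/365) = 1.0576394.
Forward (BRL per NZD) = 2.5884 × 1.0241332 / 1.0576394 = 2.506399.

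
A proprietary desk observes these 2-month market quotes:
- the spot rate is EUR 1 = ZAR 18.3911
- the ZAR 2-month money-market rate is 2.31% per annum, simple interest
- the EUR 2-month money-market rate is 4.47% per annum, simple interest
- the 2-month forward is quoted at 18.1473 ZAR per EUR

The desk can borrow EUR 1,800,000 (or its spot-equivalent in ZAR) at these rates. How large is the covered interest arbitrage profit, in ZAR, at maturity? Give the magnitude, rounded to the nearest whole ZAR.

T = 2/12 years.
Invest the EUR and cover forward: 1,800,000 × 1.007450 × 18.1473 = ZAR 32,908,495.29.
Convert at spot and invest in ZAR: 1,800,000 × 18.3911 × 1.003850 = ZAR 33,231,430.32.
The quoted forward undervalues EUR, so borrow EUR, convert to ZAR at spot, deposit the ZAR at 2.31%, and buy EUR forward at 18.1473 to cover the loan.
Profit = 33,231,430.32 − 32,908,495.29 = ZAR 322,935.

ZAR 322,935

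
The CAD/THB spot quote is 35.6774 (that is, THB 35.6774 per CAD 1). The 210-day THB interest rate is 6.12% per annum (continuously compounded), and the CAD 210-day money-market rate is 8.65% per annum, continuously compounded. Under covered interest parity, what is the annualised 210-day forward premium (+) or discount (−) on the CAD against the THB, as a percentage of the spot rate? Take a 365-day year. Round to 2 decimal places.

-2.51%

T = 210/365 years.
CIP forward (THB per CAD) = 35.6774 × 1.0358382/1.0510263 = 35.1618354.
Annualised premium = (F − S)/S × (1/T) = (35.1618354 − 35.6774)/35.6774 ÷ (210/365) = -2.51%.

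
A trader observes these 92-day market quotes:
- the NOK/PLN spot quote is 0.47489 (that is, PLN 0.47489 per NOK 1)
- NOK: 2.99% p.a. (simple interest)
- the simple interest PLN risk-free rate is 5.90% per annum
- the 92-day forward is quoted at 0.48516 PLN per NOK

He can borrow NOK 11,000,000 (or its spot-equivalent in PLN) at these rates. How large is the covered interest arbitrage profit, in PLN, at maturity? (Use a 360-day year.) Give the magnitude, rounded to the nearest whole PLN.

PLN 74,986

T = 92/360 years.
Keep in NOK, deliver into the forward: 11,000,000·1.007641111·0.48516 = PLN 5,377,538.78.
Swap to PLN now, deposit: 11,000,000·0.47489·1.015077778 = PLN 5,302,553.15.
The quoted forward overvalues NOK, so borrow PLN, buy NOK at spot, deposit the NOK at 2.99%, and sell the proceeds forward at 0.48516.
Profit = 5,377,538.78 − 5,302,553.15 = PLN 74,986.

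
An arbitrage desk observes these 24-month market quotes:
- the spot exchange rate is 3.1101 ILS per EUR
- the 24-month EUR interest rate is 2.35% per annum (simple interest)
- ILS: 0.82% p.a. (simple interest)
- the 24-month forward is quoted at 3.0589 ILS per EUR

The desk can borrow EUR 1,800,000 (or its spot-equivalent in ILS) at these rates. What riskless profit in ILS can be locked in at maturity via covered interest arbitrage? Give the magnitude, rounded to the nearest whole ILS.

T = 2 years.
Invest the EUR and cover forward: 1,800,000 × 1.047000 × 3.0589 = ILS 5,764,802.94.
Convert at spot and invest in ILS: 1,800,000 × 3.1101 × 1.016400 = ILS 5,689,990.15.
The quoted forward overvalues EUR, so borrow ILS, buy EUR at spot, deposit the EUR at 2.35%, and sell the proceeds forward at 3.0589.
Arbitrage profit = |5,764,802.94 − 5,689,990.15| = ILS 74,813.

ILS 74,813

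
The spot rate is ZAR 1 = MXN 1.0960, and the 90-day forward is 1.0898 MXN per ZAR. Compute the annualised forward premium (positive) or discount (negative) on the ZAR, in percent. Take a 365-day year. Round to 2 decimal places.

-2.29%

T = 90/365 years.
Period premium: (1.0898 − 1.096)/1.096 = -0.0056569.
×(1/T) gives -2.29% p.a.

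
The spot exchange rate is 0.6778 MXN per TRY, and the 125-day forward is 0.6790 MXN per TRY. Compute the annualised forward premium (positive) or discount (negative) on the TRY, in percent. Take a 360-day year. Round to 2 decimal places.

+0.51%

T = 125/360 years.
TRY trades forward at +0.17704% vs spot over the period.
×(1/T) gives 0.51% p.a.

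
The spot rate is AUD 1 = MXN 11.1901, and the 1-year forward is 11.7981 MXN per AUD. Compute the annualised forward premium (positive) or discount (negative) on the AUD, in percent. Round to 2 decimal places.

+5.43%

T = 1 year.
AUD trades forward at +5.43337% vs spot over the period.
×(1/T) gives 5.43% p.a.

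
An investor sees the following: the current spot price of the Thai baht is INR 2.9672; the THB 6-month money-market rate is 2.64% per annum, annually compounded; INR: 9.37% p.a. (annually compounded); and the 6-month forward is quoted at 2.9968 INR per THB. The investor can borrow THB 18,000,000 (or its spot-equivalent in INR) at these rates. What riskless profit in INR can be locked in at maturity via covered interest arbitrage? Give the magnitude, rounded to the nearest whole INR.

INR 1,206,019

T = 6/12 years.
Invest the THB and cover forward: 18,000,000 × 1.0131140114 × 2.9968 = INR 54,649,801.25.
Convert at spot and invest in INR: 18,000,000 × 2.9672 × 1.0458011283 = INR 55,855,819.94.
The quoted forward undervalues THB, so borrow THB, convert to INR at spot, deposit the INR at 9.37%, and buy THB forward at 2.9968 to cover the loan.
The gap between the two covered legs is INR 1,206,019.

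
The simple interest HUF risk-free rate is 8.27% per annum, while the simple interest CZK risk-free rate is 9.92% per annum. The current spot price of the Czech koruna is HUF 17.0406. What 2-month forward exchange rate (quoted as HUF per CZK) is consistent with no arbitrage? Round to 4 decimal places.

16.9945

T = 2/12 years.
HUF accumulates by 1 + 0.0827×2/12 = 1.01378333.
CZK accumulates by 1 + 0.0992×2/12 = 1.01653333.
CIP: F = S · (grow HUF)/(grow CZK) = 17.0406 × 1.01378333/1.01653333 = 16.994501 HUF per CZK.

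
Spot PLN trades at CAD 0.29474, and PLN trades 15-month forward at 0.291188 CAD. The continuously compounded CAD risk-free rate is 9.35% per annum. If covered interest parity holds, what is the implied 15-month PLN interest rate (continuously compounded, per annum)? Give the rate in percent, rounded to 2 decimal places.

T = 15/12 years.
F/S = 0.291188/0.29474 = 0.9879487 = (growth of CAD) / (growth of PLN).
CAD growth factor: e^(0.0935×15/12) = 1.1239789.
So the PLN growth factor = 1.1376895.
r = ln(1.1376895)/(15/12) = 0.103200 → 10.32%.

10.32%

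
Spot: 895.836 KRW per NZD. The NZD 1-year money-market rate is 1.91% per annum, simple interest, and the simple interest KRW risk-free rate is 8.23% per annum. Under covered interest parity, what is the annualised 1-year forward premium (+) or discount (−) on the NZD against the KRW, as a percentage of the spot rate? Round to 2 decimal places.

T = 1 year.
CIP forward (KRW per NZD) = 895.836 × 1.082300/1.019100 = 951.391721.
(F − S)/S ÷ T = (951.391721 − 895.836)/895.836/1 = 0.062016 → 6.20%.

+6.20%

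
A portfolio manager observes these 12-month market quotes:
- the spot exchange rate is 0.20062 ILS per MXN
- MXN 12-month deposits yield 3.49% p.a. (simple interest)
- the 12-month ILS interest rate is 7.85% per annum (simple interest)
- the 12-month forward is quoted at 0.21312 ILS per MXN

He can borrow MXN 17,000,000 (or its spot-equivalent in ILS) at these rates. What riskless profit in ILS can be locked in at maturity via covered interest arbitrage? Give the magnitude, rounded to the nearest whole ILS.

T = 1 year.
Route A — deposit MXN, sell forward: 17,000,000 × 1.034900 × 0.21312 = ILS 3,749,484.10.
Route B — convert at spot, deposit ILS: 17,000,000 × 0.20062 × 1.078500 = ILS 3,678,267.39.
The quoted forward overvalues MXN, so borrow ILS, buy MXN at spot, deposit the MXN at 3.49%, and sell the proceeds forward at 0.21312.
Arbitrage profit = |3,749,484.10 − 3,678,267.39| = ILS 71,217.

ILS 71,217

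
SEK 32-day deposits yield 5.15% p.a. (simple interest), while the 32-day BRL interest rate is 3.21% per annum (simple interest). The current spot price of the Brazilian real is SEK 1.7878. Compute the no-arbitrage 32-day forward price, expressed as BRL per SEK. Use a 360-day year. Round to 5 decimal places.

T = 32/360 years.
SEK growth factor: 1 + 0.0515×32/360 = 1.0045778.
BRL accumulates by 1 + 0.0321×32/360 = 1.0028533.
CIP: F = S · (grow SEK)/(grow BRL) = 1.7878 × 1.0045778/1.0028533 = 1.790874 SEK per BRL.
Quoted the other way: 1/1.790874 = 0.55839 BRL per SEK.

0.55839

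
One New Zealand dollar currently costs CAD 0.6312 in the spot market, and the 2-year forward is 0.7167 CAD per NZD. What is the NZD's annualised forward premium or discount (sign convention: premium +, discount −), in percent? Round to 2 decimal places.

T = 2 years.
(F − S)/S = (0.7167 − 0.6312)/0.6312 = 0.1354563.
Per annum: 0.1354563 / 2 = 0.067728 = 6.77%.

+6.77%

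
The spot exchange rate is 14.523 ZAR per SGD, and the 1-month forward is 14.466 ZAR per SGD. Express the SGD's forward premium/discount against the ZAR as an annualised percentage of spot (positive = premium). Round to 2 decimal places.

-4.71%

T = 1/12 years.
(F − S)/S = (14.466 − 14.523)/14.523 = -0.0039248.
Annualise by dividing by T: -0.0039248 / (1/12) = -0.047098 → -4.71%.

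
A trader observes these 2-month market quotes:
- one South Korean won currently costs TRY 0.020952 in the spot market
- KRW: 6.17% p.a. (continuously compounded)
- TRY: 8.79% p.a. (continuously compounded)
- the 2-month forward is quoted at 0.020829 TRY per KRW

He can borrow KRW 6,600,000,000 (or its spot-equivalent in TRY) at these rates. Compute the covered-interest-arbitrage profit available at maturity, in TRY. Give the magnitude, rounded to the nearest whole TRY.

T = 2/12 years.
Route A — deposit KRW, sell forward: 6,600,000,000 × 1.01033638851 × 0.020829 = TRY 138,892,357.80.
Route B — convert at spot, deposit TRY: 6,600,000,000 × 0.020952 × 1.01475783721 = TRY 140,323,960.95.
The quoted forward undervalues KRW, so borrow KRW, convert to TRY at spot, deposit the TRY at 8.79%, and buy KRW forward at 0.020829 to cover the loan.
Profit = 140,323,960.95 − 138,892,357.80 = TRY 1,431,603.

TRY 1,431,603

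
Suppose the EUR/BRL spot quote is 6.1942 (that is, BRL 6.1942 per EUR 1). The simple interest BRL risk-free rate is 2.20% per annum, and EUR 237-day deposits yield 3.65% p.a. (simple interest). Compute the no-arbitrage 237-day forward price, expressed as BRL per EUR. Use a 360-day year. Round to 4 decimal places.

6.1365

T = 237/360 years.
Growth of 1 BRL over T: 1 + 0.0220×237/360 = 1.0144833.
EUR growth factor: 1 + 0.0365×237/360 = 1.0240292.
CIP: F = S · (grow BRL)/(grow EUR) = 6.1942 × 1.0144833/1.0240292 = 6.136458 BRL per EUR.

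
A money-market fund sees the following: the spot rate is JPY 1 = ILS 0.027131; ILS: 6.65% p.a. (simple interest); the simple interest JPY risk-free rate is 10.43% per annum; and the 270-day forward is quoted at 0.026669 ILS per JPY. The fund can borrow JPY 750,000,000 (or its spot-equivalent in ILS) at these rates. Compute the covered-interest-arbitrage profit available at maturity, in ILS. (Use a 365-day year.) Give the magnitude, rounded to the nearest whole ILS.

T = 270/365 years.
Invest the JPY and cover forward: 750,000,000 × 1.0771534247 × 0.026669 = ILS 21,544,953.51.
Convert at spot and invest in ILS: 750,000,000 × 0.027131 × 1.0491917808 = ILS 21,349,216.65.
The quoted forward overvalues JPY, so borrow ILS, buy JPY at spot, deposit the JPY at 10.43%, and sell the proceeds forward at 0.026669.
Arbitrage profit = |21,544,953.51 − 21,349,216.65| = ILS 195,737.

ILS 195,737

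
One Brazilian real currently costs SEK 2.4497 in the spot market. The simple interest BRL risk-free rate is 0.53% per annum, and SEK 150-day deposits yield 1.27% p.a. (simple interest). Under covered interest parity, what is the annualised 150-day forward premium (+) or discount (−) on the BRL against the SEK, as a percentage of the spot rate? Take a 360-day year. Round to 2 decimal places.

T = 150/360 years.
F = S · g_SEK/g_BRL = 2.4497 × 1.0052917/1.0022083 = 2.4572368.
Annualised premium = (F − S)/S × (1/T) = (2.4572368 − 2.4497)/2.4497 ÷ (150/360) = 0.74%.

+0.74%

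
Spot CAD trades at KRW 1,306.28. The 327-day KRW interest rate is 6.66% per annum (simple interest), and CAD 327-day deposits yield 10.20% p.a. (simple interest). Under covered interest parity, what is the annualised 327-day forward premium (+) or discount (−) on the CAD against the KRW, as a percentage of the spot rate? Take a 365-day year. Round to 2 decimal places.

T = 327/365 years.
No-arbitrage forward: 1306.28 × 1.0596663 / 1.0913808 = 1268.32073 KRW/CAD.
Annualised premium = (F − S)/S × (1/T) = (1268.32073 − 1306.28)/1306.28 ÷ (327/365) = -3.24%.

-3.24%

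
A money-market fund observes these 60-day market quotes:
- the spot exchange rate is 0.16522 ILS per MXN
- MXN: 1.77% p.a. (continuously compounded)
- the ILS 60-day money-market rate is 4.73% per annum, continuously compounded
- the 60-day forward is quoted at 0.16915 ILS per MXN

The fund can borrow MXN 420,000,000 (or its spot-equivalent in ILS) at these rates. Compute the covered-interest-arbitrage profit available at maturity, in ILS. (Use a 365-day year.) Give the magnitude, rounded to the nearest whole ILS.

ILS 1,315,954

T = 60/365 years.
Route A — deposit MXN, sell forward: 420,000,000 × 1.002913826 × 0.16915 = ILS 71,250,006.94.
Route B — convert at spot, deposit ILS: 420,000,000 × 0.16522 × 1.0078056489 = ILS 69,934,052.71.
The quoted forward overvalues MXN, so borrow ILS, buy MXN at spot, deposit the MXN at 1.77%, and sell the proceeds forward at 0.16915.
Arbitrage profit = |71,250,006.94 − 69,934,052.71| = ILS 1,315,954.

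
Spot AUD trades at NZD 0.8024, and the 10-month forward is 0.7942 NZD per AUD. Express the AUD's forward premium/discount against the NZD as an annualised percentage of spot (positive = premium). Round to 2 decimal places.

-1.23%

T = 10/12 years.
Period premium: (0.7942 − 0.8024)/0.8024 = -0.0102193.
×(1/T) gives -1.23% p.a.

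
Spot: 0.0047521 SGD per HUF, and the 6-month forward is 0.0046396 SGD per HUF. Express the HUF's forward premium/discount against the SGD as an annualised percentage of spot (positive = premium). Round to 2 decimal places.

T = 6/12 years.
Period premium: (0.0046396 − 0.0047521)/0.0047521 = -0.0236737.
Annualise by dividing by T: -0.0236737 / (6/12) = -0.047347 → -4.73%.

-4.73%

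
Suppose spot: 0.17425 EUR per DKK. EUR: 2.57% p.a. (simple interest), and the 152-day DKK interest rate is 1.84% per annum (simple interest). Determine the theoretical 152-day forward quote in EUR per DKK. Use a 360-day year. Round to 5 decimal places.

0.17478

T = 152/360 years.
EUR growth factor: 1 + 0.0257×152/360 = 1.0108511.
DKK growth factor: 1 + 0.0184×152/360 = 1.0077689.
So F = 0.17425 × 1.0108511 / 1.0077689 = 0.1747829 (EUR/DKK).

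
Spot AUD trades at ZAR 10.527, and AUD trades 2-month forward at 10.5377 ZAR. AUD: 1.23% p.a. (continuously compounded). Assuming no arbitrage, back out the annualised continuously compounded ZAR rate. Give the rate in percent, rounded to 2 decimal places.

T = 2/12 years.
By CIP, F/S equals the ZAR-to-AUD growth ratio: 10.5377/10.527 = 1.0010164.
The AUD side grows by e^(0.0123×2/12) = 1.0020521.
That pins the ZAR growth at 1.0030706.
r = ln(1.0030706)/(2/12) = 0.018395 → 1.84%.

1.84%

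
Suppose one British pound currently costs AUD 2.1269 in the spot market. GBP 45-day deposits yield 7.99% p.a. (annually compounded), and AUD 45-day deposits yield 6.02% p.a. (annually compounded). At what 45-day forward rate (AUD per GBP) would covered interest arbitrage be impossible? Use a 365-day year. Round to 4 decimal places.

T = 45/365 years.
AUD growth factor: (1 + 0.0602)^(45/365) = 1.0072331.
GBP growth factor: (1 + 0.0799)^(45/365) = 1.009522.
So F = 2.1269 × 1.0072331 / 1.009522 = 2.122078 (AUD/GBP).

2.1221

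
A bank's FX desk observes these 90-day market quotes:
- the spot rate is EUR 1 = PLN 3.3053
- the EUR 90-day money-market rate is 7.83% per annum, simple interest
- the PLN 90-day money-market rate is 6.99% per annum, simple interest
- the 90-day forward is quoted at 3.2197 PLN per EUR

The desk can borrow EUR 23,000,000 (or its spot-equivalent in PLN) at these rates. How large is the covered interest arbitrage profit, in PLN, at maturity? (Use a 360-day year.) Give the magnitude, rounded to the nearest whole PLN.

T = 90/360 years.
Route A — deposit EUR, sell forward: 23,000,000 × 1.019575 × 3.2197 = PLN 75,502,689.43.
Route B — convert at spot, deposit PLN: 23,000,000 × 3.3053 × 1.017475 = PLN 77,350,382.70.
The quoted forward undervalues EUR, so borrow EUR, convert to PLN at spot, deposit the PLN at 6.99%, and buy EUR forward at 3.2197 to cover the loan.
Profit = 77,350,382.70 − 75,502,689.43 = PLN 1,847,693.

PLN 1,847,693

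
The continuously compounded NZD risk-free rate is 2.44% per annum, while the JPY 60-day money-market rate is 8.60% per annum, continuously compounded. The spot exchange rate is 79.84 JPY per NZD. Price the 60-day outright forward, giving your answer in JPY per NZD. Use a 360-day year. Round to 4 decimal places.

T = 60/360 years.
JPY accumulates by e^(0.0860×60/360) = 1.01443655.
Growth of 1 NZD over T: e^(0.0244×60/360) = 1.00407495.
So F = 79.84 × 1.01443655 / 1.00407495 = 80.663913 (JPY/NZD).

80.6639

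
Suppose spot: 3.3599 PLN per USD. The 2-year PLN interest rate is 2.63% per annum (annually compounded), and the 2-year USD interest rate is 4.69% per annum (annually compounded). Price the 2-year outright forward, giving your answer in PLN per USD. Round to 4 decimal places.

3.2290

T = 2 years.
PLN accumulates by (1 + 0.0263)^2 = 1.0532917.
USD growth factor: (1 + 0.0469)^2 = 1.0959996.
So F = 3.3599 × 1.0532917 / 1.0959996 = 3.228975 (PLN/USD).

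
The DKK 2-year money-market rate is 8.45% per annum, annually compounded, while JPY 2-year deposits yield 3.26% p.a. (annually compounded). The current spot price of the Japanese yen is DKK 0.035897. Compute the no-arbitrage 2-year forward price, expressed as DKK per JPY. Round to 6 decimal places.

T = 2 years.
DKK growth factor: (1 + 0.0845)^2 = 1.1761402.
JPY growth factor: (1 + 0.0326)^2 = 1.0662628.
Forward (DKK per JPY) = 0.035897 × 1.1761402 / 1.0662628 = 0.03959615.

0.039596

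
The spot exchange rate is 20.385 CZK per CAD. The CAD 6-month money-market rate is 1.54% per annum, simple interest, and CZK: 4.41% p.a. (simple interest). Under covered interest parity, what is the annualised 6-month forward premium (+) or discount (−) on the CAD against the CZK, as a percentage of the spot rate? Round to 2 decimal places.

+2.85%

T = 6/12 years.
CIP forward (CZK per CAD) = 20.385 × 1.022050/1.007700 = 20.675290.
Annualised premium = (F − S)/S × (1/T) = (20.675290 − 20.385)/20.385 ÷ (6/12) = 2.85%.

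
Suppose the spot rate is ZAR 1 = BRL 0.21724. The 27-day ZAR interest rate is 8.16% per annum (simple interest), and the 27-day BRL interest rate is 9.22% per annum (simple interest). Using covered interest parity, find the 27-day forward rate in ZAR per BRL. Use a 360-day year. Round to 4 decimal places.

4.5996

T = 27/360 years.
Growth of 1 BRL over T: 1 + 0.0922×27/360 = 1.006915.
ZAR growth factor: 1 + 0.0816×27/360 = 1.006120.
CIP: F = S · (grow BRL)/(grow ZAR) = 0.21724 × 1.006915/1.006120 = 0.2174117 BRL per ZAR.
Invert for ZAR per BRL: 1 / 0.2174117 = 4.5996.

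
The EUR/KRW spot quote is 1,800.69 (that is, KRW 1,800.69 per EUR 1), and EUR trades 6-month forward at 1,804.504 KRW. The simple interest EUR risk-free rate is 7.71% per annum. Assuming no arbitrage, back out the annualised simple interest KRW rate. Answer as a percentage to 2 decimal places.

T = 6/12 years.
CIP gives F = S · g_KRW/g_EUR, so g_KRW/g_EUR = 1804.504/1800.69 = 1.0021181.
The EUR side grows by 1 + 0.0771×6/12 = 1.038550.
Hence g_KRW = 1.0407498.
(1.0407498 − 1)/T = 0.081500, i.e. 8.15%.

8.15%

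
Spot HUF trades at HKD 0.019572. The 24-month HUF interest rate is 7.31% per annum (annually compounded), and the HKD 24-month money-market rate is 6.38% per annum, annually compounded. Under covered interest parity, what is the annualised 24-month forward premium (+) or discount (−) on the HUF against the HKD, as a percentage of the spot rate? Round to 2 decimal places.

T = 2 years.
No-arbitrage forward: 0.019572 × 1.1316704 / 1.1515436 = 0.019234229 HKD/HUF.
Annualised premium = (F − S)/S × (1/T) = (0.019234229 − 0.019572)/0.019572 ÷ 2 = -0.86%.

-0.86%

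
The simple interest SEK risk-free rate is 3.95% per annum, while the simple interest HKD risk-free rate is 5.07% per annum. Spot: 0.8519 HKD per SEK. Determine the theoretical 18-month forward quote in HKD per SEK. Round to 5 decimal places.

T = 18/12 years.
HKD growth factor: 1 + 0.0507×18/12 = 1.076050.
SEK growth factor: 1 + 0.0395×18/12 = 1.059250.
Forward (HKD per SEK) = 0.8519 × 1.076050 / 1.059250 = 0.8654114.

0.86541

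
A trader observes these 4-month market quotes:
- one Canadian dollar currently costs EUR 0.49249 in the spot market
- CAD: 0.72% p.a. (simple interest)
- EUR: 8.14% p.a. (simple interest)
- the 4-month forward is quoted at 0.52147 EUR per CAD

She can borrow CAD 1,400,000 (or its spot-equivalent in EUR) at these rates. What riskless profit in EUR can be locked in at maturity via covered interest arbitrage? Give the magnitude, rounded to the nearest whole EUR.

T = 4/12 years.
Keep in CAD, deliver into the forward: 1,400,000·1.002400·0.52147 = EUR 731,810.14.
Swap to EUR now, deposit: 1,400,000·0.49249·1.02713333 = EUR 708,194.05.
The quoted forward overvalues CAD, so borrow EUR, buy CAD at spot, deposit the CAD at 0.72%, and sell the proceeds forward at 0.52147.
Arbitrage profit = |731,810.14 − 708,194.05| = EUR 23,616.

EUR 23,616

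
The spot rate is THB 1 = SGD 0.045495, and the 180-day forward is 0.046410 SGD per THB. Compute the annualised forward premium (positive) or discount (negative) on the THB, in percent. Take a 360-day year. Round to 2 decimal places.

+4.02%

T = 180/360 years.
(F − S)/S = (0.046410 − 0.045495)/0.045495 = 0.0201121.
×(1/T) gives 4.02% p.a.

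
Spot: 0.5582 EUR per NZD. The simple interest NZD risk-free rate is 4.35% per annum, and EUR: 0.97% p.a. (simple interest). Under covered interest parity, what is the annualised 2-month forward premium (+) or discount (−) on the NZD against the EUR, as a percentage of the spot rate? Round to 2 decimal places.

T = 2/12 years.
No-arbitrage forward: 0.5582 × 1.0016167 / 1.007250 = 0.5550781 EUR/NZD.
(F − S)/S ÷ T = (0.5550781 − 0.5582)/0.5582/(2/12) = -0.033557 → -3.36%.

-3.36%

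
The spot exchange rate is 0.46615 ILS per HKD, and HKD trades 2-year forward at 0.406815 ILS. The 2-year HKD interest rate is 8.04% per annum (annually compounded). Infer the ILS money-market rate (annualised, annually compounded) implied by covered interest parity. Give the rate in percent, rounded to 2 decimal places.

T = 2 years.
By CIP, F/S equals the ILS-to-HKD growth ratio: 0.406815/0.46615 = 0.8727126.
HKD growth factor: (1 + 0.0804)^2 = 1.1672642.
That pins the ILS growth at 1.0186862.
Annualise: 1.0186862^(1/2) − 1 = 0.009300 = 0.93%.

0.93%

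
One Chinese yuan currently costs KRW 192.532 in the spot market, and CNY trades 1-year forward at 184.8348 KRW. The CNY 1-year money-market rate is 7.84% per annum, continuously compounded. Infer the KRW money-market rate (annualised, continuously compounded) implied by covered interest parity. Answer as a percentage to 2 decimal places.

T = 1 year.
CIP gives F = S · g_KRW/g_CNY, so g_KRW/g_CNY = 184.8348/192.532 = 0.9600212.
CNY growth factor: e^(0.0784×1) = 1.0815552.
So the KRW growth factor = 1.0383159.
Take logs: ln 1.0383159 / 1 = 0.037600, so 3.76%.

3.76%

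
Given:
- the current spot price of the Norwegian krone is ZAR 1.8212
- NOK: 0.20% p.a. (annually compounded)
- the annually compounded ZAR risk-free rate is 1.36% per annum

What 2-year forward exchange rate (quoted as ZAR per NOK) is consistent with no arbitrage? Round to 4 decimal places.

T = 2 years.
ZAR growth factor: (1 + 0.0136)^2 = 1.027385.
Growth of 1 NOK over T: (1 + 0.0020)^2 = 1.004004.
Forward (ZAR per NOK) = 1.8212 × 1.027385 / 1.004004 = 1.863612.

1.8636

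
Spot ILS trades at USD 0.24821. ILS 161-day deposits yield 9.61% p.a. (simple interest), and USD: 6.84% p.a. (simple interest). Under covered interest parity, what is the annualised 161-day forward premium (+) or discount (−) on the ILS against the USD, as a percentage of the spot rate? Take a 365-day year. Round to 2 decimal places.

T = 161/365 years.
No-arbitrage forward: 0.24821 × 1.030171 / 1.0423893 = 0.24530062 USD/ILS.
Annualised premium = (F − S)/S × (1/T) = (0.24530062 − 0.24821)/0.24821 ÷ (161/365) = -2.66%.

-2.66%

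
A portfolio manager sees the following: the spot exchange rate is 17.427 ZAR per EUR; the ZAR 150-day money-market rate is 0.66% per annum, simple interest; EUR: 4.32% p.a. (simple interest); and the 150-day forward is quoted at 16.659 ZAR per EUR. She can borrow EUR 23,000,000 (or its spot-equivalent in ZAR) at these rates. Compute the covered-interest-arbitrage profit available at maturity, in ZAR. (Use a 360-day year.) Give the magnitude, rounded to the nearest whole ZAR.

T = 150/360 years.
Route A — deposit EUR, sell forward: 23,000,000 × 1.018000 × 16.659 = ZAR 390,053,826.00.
Route B — convert at spot, deposit ZAR: 23,000,000 × 17.427 × 1.002750 = ZAR 401,923,257.75.
The quoted forward undervalues EUR, so borrow EUR, convert to ZAR at spot, deposit the ZAR at 0.66%, and buy EUR forward at 16.659 to cover the loan.
Profit = 401,923,257.75 − 390,053,826.00 = ZAR 11,869,432.

ZAR 11,869,432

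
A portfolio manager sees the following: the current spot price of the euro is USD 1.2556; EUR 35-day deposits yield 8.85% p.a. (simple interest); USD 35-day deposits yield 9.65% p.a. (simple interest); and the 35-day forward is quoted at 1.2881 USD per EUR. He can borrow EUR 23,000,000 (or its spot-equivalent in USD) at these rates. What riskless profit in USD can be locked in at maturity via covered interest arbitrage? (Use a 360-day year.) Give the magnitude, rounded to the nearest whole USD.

USD 731,470

T = 35/360 years.
Route A — deposit EUR, sell forward: 23,000,000 × 1.0086041667 × 1.2881 = USD 29,881,209.62.
Route B — convert at spot, deposit USD: 23,000,000 × 1.2556 × 1.0093819444 = USD 29,149,739.30.
The quoted forward overvalues EUR, so borrow USD, buy EUR at spot, deposit the EUR at 8.85%, and sell the proceeds forward at 1.2881.
Profit = 29,881,209.62 − 29,149,739.30 = USD 731,470.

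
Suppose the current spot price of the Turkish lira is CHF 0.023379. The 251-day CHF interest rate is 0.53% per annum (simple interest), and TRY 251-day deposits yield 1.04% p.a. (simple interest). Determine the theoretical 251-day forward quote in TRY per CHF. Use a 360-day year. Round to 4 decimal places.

T = 251/360 years.
Growth of 1 CHF over T: 1 + 0.0053×251/360 = 1.00369528.
TRY accumulates by 1 + 0.0104×251/360 = 1.00725111.
So F = 0.023379 × 1.00369528 / 1.00725111 = 0.023296467 (CHF/TRY).
Quoted the other way: 1/0.023296467 = 42.9250 TRY per CHF.

42.9250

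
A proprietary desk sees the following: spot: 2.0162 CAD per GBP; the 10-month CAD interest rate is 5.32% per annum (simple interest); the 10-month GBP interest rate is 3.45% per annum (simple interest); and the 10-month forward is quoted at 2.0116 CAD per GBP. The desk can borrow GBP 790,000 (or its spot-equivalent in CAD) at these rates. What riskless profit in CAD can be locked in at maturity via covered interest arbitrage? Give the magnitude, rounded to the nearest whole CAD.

CAD 28,560

T = 10/12 years.
Route A — deposit GBP, sell forward: 790,000 × 1.028750 × 2.0116 = CAD 1,634,852.47.
Route B — convert at spot, deposit CAD: 790,000 × 2.0162 × 1.044333333 = CAD 1,663,412.04.
The quoted forward undervalues GBP, so borrow GBP, convert to CAD at spot, deposit the CAD at 5.32%, and buy GBP forward at 2.0116 to cover the loan.
Arbitrage profit = |1,634,852.47 − 1,663,412.04| = CAD 28,560.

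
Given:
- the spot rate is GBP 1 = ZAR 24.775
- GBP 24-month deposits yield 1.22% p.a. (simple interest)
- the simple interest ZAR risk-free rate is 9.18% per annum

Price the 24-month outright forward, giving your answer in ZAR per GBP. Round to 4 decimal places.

28.6252

T = 2 years.
ZAR growth factor: 1 + 0.0918×2 = 1.183600.
GBP growth factor: 1 + 0.0122×2 = 1.024400.
Forward (ZAR per GBP) = 24.775 × 1.183600 / 1.024400 = 28.625234.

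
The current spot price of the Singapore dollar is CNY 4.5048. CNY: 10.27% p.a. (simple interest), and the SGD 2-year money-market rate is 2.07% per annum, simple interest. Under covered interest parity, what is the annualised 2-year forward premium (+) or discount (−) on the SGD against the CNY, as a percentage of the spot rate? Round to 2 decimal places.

T = 2 years.
No-arbitrage forward: 4.5048 × 1.205400 / 1.041400 = 5.2142173 CNY/SGD.
Annualised premium = (F − S)/S × (1/T) = (5.2142173 − 4.5048)/4.5048 ÷ 2 = 7.87%.

+7.87%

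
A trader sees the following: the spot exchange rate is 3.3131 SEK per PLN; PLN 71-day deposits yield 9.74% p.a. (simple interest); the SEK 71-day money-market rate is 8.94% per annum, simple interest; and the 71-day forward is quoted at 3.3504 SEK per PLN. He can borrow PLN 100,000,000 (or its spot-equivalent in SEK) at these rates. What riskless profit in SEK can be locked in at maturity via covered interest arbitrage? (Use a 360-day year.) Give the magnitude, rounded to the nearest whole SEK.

T = 71/360 years.
Route A — deposit PLN, sell forward: 100,000,000 × 1.01920944444 × 3.3504 = SEK 341,475,932.27.
Route B — convert at spot, deposit SEK: 100,000,000 × 3.3131 × 1.01763166667 = SEK 337,151,547.48.
The quoted forward overvalues PLN, so borrow SEK, buy PLN at spot, deposit the PLN at 9.74%, and sell the proceeds forward at 3.3504.
Profit = 341,475,932.27 − 337,151,547.48 = SEK 4,324,385.

SEK 4,324,385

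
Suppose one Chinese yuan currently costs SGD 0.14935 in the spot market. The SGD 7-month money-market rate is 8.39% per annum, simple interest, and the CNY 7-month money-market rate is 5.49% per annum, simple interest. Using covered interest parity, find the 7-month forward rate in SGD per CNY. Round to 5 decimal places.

T = 7/12 years.
SGD accumulates by 1 + 0.0839×7/12 = 1.0489417.
CNY accumulates by 1 + 0.0549×7/12 = 1.032025.
Forward (SGD per CNY) = 0.14935 × 1.0489417 / 1.032025 = 0.1517981.

0.15180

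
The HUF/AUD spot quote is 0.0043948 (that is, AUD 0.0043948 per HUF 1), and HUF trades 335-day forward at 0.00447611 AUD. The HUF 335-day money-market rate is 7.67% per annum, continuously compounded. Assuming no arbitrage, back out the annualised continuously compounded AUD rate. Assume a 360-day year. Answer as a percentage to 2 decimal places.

9.64%

T = 335/360 years.
By CIP, F/S equals the AUD-to-HUF growth ratio: 0.00447611/0.0043948 = 1.0185014.
HUF growth factor: e^(0.0767×335/360) = 1.0739824.
Hence g_AUD = 1.0938526.
Take logs: ln 1.0938526 / (335/360) = 0.096400, so 9.64%.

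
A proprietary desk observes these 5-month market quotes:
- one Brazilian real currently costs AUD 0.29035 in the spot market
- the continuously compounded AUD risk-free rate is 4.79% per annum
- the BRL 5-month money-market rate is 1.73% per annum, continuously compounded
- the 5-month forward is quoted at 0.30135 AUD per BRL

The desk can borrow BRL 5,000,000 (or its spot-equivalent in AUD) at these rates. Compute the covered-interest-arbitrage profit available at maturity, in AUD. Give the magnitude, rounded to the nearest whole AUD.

AUD 36,635

T = 5/12 years.
Route A — deposit BRL, sell forward: 5,000,000 × 1.007234376 × 0.30135 = AUD 1,517,650.40.
Route B — convert at spot, deposit AUD: 5,000,000 × 0.29035 × 1.020158833 = AUD 1,481,015.59.
The quoted forward overvalues BRL, so borrow AUD, buy BRL at spot, deposit the BRL at 1.73%, and sell the proceeds forward at 0.30135.
The gap between the two covered legs is AUD 36,635.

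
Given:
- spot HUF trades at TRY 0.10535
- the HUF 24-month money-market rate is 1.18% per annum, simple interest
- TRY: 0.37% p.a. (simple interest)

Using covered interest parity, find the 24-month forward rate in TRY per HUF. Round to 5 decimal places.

T = 2 years.
Growth of 1 TRY over T: 1 + 0.0037×2 = 1.007400.
HUF growth factor: 1 + 0.0118×2 = 1.023600.
So F = 0.10535 × 1.007400 / 1.023600 = 0.1036827 (TRY/HUF).

0.10368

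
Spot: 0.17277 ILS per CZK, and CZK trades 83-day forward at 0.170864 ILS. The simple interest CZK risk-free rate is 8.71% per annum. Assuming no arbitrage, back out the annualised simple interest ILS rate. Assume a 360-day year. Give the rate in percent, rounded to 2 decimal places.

3.83%

T = 83/360 years.
By CIP, F/S equals the ILS-to-CZK growth ratio: 0.170864/0.17277 = 0.9889680.
CZK growth factor: 1 + 0.0871×83/360 = 1.0200814.
So the ILS growth factor = 1.0088279.
r = (1.0088279 − 1)/(83/360) = 0.038290 → 3.83%.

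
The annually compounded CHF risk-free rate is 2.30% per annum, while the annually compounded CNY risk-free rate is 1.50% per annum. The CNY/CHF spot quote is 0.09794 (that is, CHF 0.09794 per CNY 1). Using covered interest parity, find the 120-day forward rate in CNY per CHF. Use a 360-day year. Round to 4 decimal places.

T = 120/360 years.
Growth of 1 CHF over T: (1 + 0.0230)^(120/360) = 1.00760863.
CNY accumulates by (1 + 0.0150)^(120/360) = 1.00497521.
CIP: F = S · (grow CHF)/(grow CNY) = 0.09794 × 1.00760863/1.00497521 = 0.098196640 CHF per CNY.
Invert for CNY per CHF: 1 / 0.098196640 = 10.1836.

10.1836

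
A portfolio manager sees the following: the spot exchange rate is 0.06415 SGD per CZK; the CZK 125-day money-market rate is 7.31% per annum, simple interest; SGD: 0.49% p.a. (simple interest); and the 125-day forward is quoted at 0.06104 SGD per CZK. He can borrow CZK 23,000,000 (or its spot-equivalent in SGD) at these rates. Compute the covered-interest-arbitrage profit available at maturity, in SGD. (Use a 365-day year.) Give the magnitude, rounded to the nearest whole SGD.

T = 125/365 years.
Route A — deposit CZK, sell forward: 23,000,000 × 1.025034247 × 0.06104 = SGD 1,439,066.08.
Route B — convert at spot, deposit SGD: 23,000,000 × 0.06415 × 1.001678082 = SGD 1,477,925.93.
The quoted forward undervalues CZK, so borrow CZK, convert to SGD at spot, deposit the SGD at 0.49%, and buy CZK forward at 0.06104 to cover the loan.
Profit = 1,477,925.93 − 1,439,066.08 = SGD 38,860.

SGD 38,860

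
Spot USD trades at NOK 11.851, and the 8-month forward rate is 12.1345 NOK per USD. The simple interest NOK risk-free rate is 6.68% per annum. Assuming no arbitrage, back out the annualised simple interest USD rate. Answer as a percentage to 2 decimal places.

3.02%

T = 8/12 years.
CIP gives F = S · g_NOK/g_USD, so g_NOK/g_USD = 12.1345/11.851 = 1.0239220.
NOK growth factor: 1 + 0.0668×8/12 = 1.0445333.
So the USD growth factor = 1.0201298.
(1.0201298 − 1)/T = 0.030195, i.e. 3.02%.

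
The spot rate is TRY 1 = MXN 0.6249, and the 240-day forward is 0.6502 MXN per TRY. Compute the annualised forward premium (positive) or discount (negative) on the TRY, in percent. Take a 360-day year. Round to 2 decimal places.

+6.07%

T = 240/360 years.
(F − S)/S = (0.6502 − 0.6249)/0.6249 = 0.0404865.
×(1/T) gives 6.07% p.a.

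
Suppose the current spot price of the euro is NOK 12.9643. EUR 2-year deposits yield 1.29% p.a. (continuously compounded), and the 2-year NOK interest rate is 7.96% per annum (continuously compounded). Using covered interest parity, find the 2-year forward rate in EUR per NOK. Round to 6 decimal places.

T = 2 years.
NOK growth factor: e^(0.0796×2) = 1.1725724.
EUR growth factor: e^(0.0129×2) = 1.0261357.
CIP: F = S · (grow NOK)/(grow EUR) = 12.9643 × 1.1725724/1.0261357 = 14.81440 NOK per EUR.
Quoted the other way: 1/14.81440 = 0.067502 EUR per NOK.

0.067502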